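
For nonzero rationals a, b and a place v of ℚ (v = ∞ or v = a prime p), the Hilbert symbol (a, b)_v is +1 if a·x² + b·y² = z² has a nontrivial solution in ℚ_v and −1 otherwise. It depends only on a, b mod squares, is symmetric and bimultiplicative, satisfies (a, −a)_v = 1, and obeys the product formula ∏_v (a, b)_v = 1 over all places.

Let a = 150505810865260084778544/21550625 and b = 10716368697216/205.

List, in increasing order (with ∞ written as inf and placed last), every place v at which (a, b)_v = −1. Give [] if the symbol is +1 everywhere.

Mod squares: a ≡ 336651, b ≡ 9430. Check v ∈ {∞, 2, 3, 5, 7, 11, 13, 17, 19, 23, 29, 37, 41}.
v=41: a=41^-1·(≡26), b=41^-1·(≡21) mod 41; (26|41)=-1, (21|41)=+1; (−1)^{-1·-1·20}·(-1)^-1·(+1)^-1 = -1.
v=37: a=37^2·(≡10), b=37^0·(≡6) mod 37; (10|37)=+1, (6|37)=-1; (−1)^{2·0·18}·(+1)^0·(-1)^2 = +1.
v=19: a=19^2·(≡7), b=19^0·(≡16) mod 19; (7|19)=+1, (16|19)=+1; (−1)^{2·0·9}·(+1)^0·(+1)^2 = +1.
v=∞: 336651 > 0 and 9430 > 0  ⇒  (a,b)_∞ = +1.
v=5: a=5^-4·(≡4), b=5^-1·(≡1) mod 5; (4|5)=+1, (1|5)=+1; (−1)^{-4·-1·2}·(+1)^-1·(+1)^-4 = +1.
v=23: a=23^1·(≡9), b=23^1·(≡11) mod 23; (9|23)=+1, (11|23)=-1; (−1)^{1·1·11}·(+1)^1·(-1)^1 = +1.
v=2: v_2(a)=4, v_2(b)=7; units ≡ 3, 3 (mod 8); ε·ε+αω+βω = 1·1+4·1+7·1 ≡ 0  ⇒  (a,b)_2 = +1.
v=11: a=11^2·(≡7), b=11^0·(≡4) mod 11; (7|11)=-1, (4|11)=+1; (−1)^{2·0·5}·(-1)^0·(+1)^2 = +1.
v=3: a=3^5·(≡2), b=3^2·(≡1) mod 3; (2|3)=-1, (1|3)=+1; (−1)^{5·2·1}·(-1)^2·(+1)^5 = +1.
v=17: a=17^1·(≡16), b=17^2·(≡14) mod 17; (16|17)=+1, (14|17)=-1; (−1)^{1·2·8}·(+1)^2·(-1)^1 = -1.
v=7: a=7^3·(≡6), b=7^2·(≡1) mod 7; (6|7)=-1, (1|7)=+1; (−1)^{3·2·3}·(-1)^2·(+1)^3 = +1.
v=13: a=13^6·(≡4), b=13^4·(≡6) mod 13; (4|13)=+1, (6|13)=-1; (−1)^{6·4·6}·(+1)^4·(-1)^6 = +1.
v=29: a=29^-2·(≡11), b=29^0·(≡6) mod 29; (11|29)=-1, (6|29)=+1; (−1)^{-2·0·14}·(-1)^0·(+1)^-2 = +1.
|Ram(336651, 9430)| = 2, even; anisotropic at {17, 41}.

[17, 41]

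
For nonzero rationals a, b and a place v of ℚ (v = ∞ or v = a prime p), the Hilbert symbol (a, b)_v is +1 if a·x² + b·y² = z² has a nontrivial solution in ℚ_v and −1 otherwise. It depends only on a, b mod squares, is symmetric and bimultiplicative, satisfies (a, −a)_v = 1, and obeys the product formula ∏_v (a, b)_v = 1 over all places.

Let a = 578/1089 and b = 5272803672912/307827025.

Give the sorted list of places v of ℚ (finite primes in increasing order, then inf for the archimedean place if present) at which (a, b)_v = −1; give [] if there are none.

Mod squares: a ≡ 2, b ≡ 1517. Check v ∈ {∞, 2, 3, 5, 11, 17, 29, 37, 41}.
v=5: a=5^0·(≡2), b=5^-2·(≡2) mod 5; (2|5)=-1, (2|5)=-1; (−1)^{0·-2·2}·(-1)^-2·(-1)^0 = +1.
v=3: a=3^-2·(≡2), b=3^2·(≡2) mod 3; (2|3)=-1, (2|3)=-1; (−1)^{-2·2·1}·(-1)^2·(-1)^-2 = +1.
v=∞: 2 > 0 and 1517 > 0  ⇒  (a,b)_∞ = +1.
v=37: a=37^0·(≡13), b=37^1·(≡1) mod 37; (13|37)=-1, (1|37)=+1; (−1)^{0·1·18}·(-1)^1·(+1)^0 = -1.
v=17: a=17^2·(≡2), b=17^6·(≡15) mod 17; (2|17)=+1, (15|17)=+1; (−1)^{2·6·8}·(+1)^6·(+1)^2 = +1.
v=2: v_2(a)=1, v_2(b)=4; units ≡ 1, 5 (mod 8); ε·ε+αω+βω = 0·0+1·1+4·0 ≡ 1  ⇒  (a,b)_2 = -1.
v=11: a=11^-2·(≡8), b=11^-4·(≡7) mod 11; (8|11)=-1, (7|11)=-1; (−1)^{-2·-4·5}·(-1)^-4·(-1)^-2 = +1.
v=41: a=41^0·(≡18), b=41^1·(≡21) mod 41; (18|41)=+1, (21|41)=+1; (−1)^{0·1·20}·(+1)^1·(+1)^0 = +1.
v=29: a=29^0·(≡18), b=29^-2·(≡6) mod 29; (18|29)=-1, (6|29)=+1; (−1)^{0·-2·14}·(-1)^-2·(+1)^0 = +1.
Ram(2, 1517) = {2, 37}; no ℚ_2-point on the conic.

[2, 37]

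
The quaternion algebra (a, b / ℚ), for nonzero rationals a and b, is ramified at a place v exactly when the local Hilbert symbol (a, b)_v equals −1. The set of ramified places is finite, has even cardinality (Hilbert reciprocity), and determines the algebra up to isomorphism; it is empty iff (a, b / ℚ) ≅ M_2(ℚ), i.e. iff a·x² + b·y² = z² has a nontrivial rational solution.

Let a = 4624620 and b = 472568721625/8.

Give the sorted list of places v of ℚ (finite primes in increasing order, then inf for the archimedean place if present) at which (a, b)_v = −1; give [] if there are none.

[2, 3, 7, 11]

(a, b) ≡ (195, 770) mod (ℚ^×)²; places V = {2, 3, 5, 7, 11, 13, ∞}.
(a,b)_11: α=2, u≡6; β=3, v≡9 (mod 11); (6|11)=-1, (9|11)=+1; sign (−1)^0·-1^3·+1^2 = -1.
(a,b)_2: α=2, β=-3; u≡3, v≡1 (mod 8); ε(u)ε(v)=1·0, αω(v)=2·0, βω(u)=-3·1; sum ≡ 1  ⇒  -1.
(a,b)_∞: sgn(195)=+, sgn(770)=+, so +1.
(a,b)_5: α=1, u≡4; β=3, v≡1 (mod 5); (4|5)=+1, (1|5)=+1; sign (−1)^0·+1^3·+1^1 = +1.
(a,b)_7: α=2, u≡6; β=5, v≡6 (mod 7); (6|7)=-1, (6|7)=-1; sign (−1)^0·-1^5·-1^2 = -1.
(a,b)_13: α=1, u≡8; β=2, v≡3 (mod 13); (8|13)=-1, (3|13)=+1; sign (−1)^0·-1^2·+1^1 = +1.
(a,b)_3: α=1, u≡2; β=0, v≡2 (mod 3); (2|3)=-1, (2|3)=-1; sign (−1)^0·-1^0·-1^1 = -1.
|Ram(195, 770)| = 4, even; anisotropic at {2, 3, 7, 11}.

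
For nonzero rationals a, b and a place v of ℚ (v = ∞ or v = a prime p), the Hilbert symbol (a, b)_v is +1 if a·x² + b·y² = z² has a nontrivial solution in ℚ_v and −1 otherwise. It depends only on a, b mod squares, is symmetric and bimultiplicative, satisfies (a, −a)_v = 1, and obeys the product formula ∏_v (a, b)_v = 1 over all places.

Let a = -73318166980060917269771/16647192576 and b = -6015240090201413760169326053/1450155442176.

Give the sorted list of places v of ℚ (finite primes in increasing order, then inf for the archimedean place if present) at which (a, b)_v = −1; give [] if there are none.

(a, b) ≡ (-6851, -222053) mod (ℚ^×)²; places V = {2, 3, 7, 13, 17, 19, 29, 31, 43, ∞}.
(a,b)_31: α=1, u≡12; β=1, v≡3 (mod 31); (12|31)=-1, (3|31)=-1; sign (−1)^1·-1^1·-1^1 = -1.
(a,b)_2: α=-22, β=-26; u≡5, v≡3 (mod 8); ε(u)ε(v)=0·1, αω(v)=-22·1, βω(u)=-26·1; sum ≡ 0  ⇒  +1.
(a,b)_3: α=-4, u≡1; β=-2, v≡1 (mod 3); (1|3)=+1, (1|3)=+1; sign (−1)^0·+1^-2·+1^-4 = +1.
(a,b)_13: α=5, u≡6; β=3, v≡9 (mod 13); (6|13)=-1, (9|13)=+1; sign (−1)^0·-1^3·+1^5 = -1.
(a,b)_7: α=-2, u≡4; β=-4, v≡2 (mod 7); (4|7)=+1, (2|7)=+1; sign (−1)^0·+1^-4·+1^-2 = +1.
(a,b)_∞: sgn(-6851)=−, sgn(-222053)=−, so -1.
(a,b)_17: α=1, u≡3; β=4, v≡1 (mod 17); (3|17)=-1, (1|17)=+1; sign (−1)^0·-1^4·+1^1 = +1.
(a,b)_43: α=4, u≡20; β=6, v≡26 (mod 43); (20|43)=-1, (26|43)=-1; sign (−1)^0·-1^6·-1^4 = +1.
(a,b)_29: α=2, u≡24; β=3, v≡6 (mod 29); (24|29)=+1, (6|29)=+1; sign (−1)^0·+1^3·+1^2 = +1.
(a,b)_19: α=4, u≡10; β=3, v≡7 (mod 19); (10|19)=-1, (7|19)=+1; sign (−1)^0·-1^3·+1^4 = -1.
Ram(-6851, -222053) = {13, 19, 31, ∞}; no ℚ_13-point on the conic.

[13, 19, 31, inf]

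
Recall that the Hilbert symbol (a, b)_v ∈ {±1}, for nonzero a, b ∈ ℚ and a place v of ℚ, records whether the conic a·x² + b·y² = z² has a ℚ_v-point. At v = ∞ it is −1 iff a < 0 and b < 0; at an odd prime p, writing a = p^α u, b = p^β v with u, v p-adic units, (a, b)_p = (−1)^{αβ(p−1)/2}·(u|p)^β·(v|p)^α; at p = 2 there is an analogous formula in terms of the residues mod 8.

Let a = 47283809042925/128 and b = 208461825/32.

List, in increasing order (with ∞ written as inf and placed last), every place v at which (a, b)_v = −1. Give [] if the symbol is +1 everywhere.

[2, 7, 19, 23, 31, 47]

(a, b) ≡ (287546, 15314) mod (ℚ^×)²; places V = {2, 3, 5, 7, 11, 13, 19, 23, 31, 47, ∞}.
(a,b)_7: α=1, u≡2; β=0, v≡3 (mod 7); (2|7)=+1, (3|7)=-1; sign (−1)^0·+1^0·-1^1 = -1.
(a,b)_47: α=1, u≡3; β=0, v≡22 (mod 47); (3|47)=+1, (22|47)=-1; sign (−1)^0·+1^0·-1^1 = -1.
(a,b)_23: α=1, u≡3; β=0, v≡22 (mod 23); (3|23)=+1, (22|23)=-1; sign (−1)^0·+1^0·-1^1 = -1.
(a,b)_13: α=2, u≡4; β=1, v≡2 (mod 13); (4|13)=+1, (2|13)=-1; sign (−1)^0·+1^1·-1^2 = +1.
(a,b)_3: α=4, u≡2; β=2, v≡2 (mod 3); (2|3)=-1, (2|3)=-1; sign (−1)^0·-1^2·-1^4 = +1.
(a,b)_11: α=0, u≡10; β=2, v≡6 (mod 11); (10|11)=-1, (6|11)=-1; sign (−1)^0·-1^2·-1^0 = +1.
(a,b)_∞: sgn(287546)=+, sgn(15314)=+, so +1.
(a,b)_2: α=-7, β=-5; u≡5, v≡1 (mod 8); ε(u)ε(v)=0·0, αω(v)=-7·0, βω(u)=-5·1; sum ≡ 1  ⇒  -1.
(a,b)_5: α=2, u≡4; β=2, v≡4 (mod 5); (4|5)=+1, (4|5)=+1; sign (−1)^0·+1^2·+1^2 = +1.
(a,b)_19: α=1, u≡14; β=1, v≡14 (mod 19); (14|19)=-1, (14|19)=-1; sign (−1)^1·-1^1·-1^1 = -1.
(a,b)_31: α=2, u≡11; β=1, v≡24 (mod 31); (11|31)=-1, (24|31)=-1; sign (−1)^0·-1^1·-1^2 = -1.
(287546, 15314 / ℚ) ramifies at {2, 7, 19, 23, 31, 47}: a division algebra.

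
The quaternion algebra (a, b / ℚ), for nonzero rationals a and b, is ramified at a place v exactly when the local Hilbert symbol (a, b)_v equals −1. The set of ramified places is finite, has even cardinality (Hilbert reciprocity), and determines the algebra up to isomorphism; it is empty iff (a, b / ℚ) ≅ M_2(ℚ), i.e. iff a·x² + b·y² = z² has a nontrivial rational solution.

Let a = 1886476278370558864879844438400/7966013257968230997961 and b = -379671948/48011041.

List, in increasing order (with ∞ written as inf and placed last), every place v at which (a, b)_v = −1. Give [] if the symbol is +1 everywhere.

[2, 37]

(a, b) ≡ (4921126, -14467) mod (ℚ^×)²; places V = {2, 3, 5, 7, 11, 13, 17, 23, 29, 31, 37, 41, ∞}.
(a,b)_13: α=-12, u≡6; β=-4, v≡5 (mod 13); (6|13)=-1, (5|13)=-1; sign (−1)^0·-1^-4·-1^-12 = +1.
(a,b)_23: α=3, u≡9; β=1, v≡10 (mod 23); (9|23)=+1, (10|23)=-1; sign (−1)^1·+1^1·-1^3 = +1.
(a,b)_7: α=3, u≡4; β=0, v≡2 (mod 7); (4|7)=+1, (2|7)=+1; sign (−1)^0·+1^0·+1^3 = +1.
(a,b)_3: α=10, u≡1; β=8, v≡2 (mod 3); (1|3)=+1, (2|3)=-1; sign (−1)^0·+1^8·-1^10 = +1.
(a,b)_31: α=1, u≡11; β=0, v≡7 (mod 31); (11|31)=-1, (7|31)=+1; sign (−1)^0·-1^0·+1^1 = +1.
(a,b)_5: α=2, u≡1; β=0, v≡2 (mod 5); (1|5)=+1, (2|5)=-1; sign (−1)^0·+1^0·-1^2 = +1.
(a,b)_∞: sgn(4921126)=+, sgn(-14467)=−, so +1.
(a,b)_29: α=1, u≡17; β=0, v≡28 (mod 29); (17|29)=-1, (28|29)=+1; sign (−1)^0·-1^0·+1^1 = +1.
(a,b)_2: α=7, β=2; u≡3, v≡5 (mod 8); ε(u)ε(v)=1·0, αω(v)=7·1, βω(u)=2·1; sum ≡ 1  ⇒  -1.
(a,b)_41: α=-4, u≡13; β=-2, v≡19 (mod 41); (13|41)=-1, (19|41)=-1; sign (−1)^0·-1^-2·-1^-4 = +1.
(a,b)_11: α=-2, u≡3; β=0, v≡4 (mod 11); (3|11)=+1, (4|11)=+1; sign (−1)^0·+1^0·+1^-2 = +1.
(a,b)_17: α=5, u≡13; β=1, v≡15 (mod 17); (13|17)=+1, (15|17)=+1; sign (−1)^0·+1^1·+1^5 = +1.
(a,b)_37: α=4, u≡22; β=1, v≡21 (mod 37); (22|37)=-1, (21|37)=+1; sign (−1)^0·-1^1·+1^4 = -1.
Ram(4921126, -14467) = {2, 37}; no ℚ_2-point on the conic.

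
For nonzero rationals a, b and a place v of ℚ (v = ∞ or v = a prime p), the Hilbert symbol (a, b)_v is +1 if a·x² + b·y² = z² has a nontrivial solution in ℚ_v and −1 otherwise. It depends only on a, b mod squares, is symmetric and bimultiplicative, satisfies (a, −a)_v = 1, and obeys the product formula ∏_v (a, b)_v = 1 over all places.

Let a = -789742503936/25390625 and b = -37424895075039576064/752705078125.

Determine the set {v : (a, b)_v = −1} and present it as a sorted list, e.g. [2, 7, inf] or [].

Mod squares: a ≡ -7410, b ≡ -13. Check v ∈ {∞, 2, 3, 5, 7, 11, 13, 17, 19}.
v=∞: -7410 < 0 and -13 < 0  ⇒  (a,b)_∞ = -1.
v=11: a=11^0·(≡3), b=11^-2·(≡4) mod 11; (3|11)=+1, (4|11)=+1; (−1)^{0·-2·5}·(+1)^-2·(+1)^0 = +1.
v=17: a=17^4·(≡13), b=17^6·(≡8) mod 17; (13|17)=+1, (8|17)=+1; (−1)^{4·6·8}·(+1)^6·(+1)^4 = +1.
v=7: a=7^0·(≡6), b=7^-2·(≡4) mod 7; (6|7)=-1, (4|7)=+1; (−1)^{0·-2·3}·(-1)^-2·(+1)^0 = +1.
v=5: a=5^-9·(≡3), b=5^-10·(≡3) mod 5; (3|5)=-1, (3|5)=-1; (−1)^{-9·-10·2}·(-1)^-10·(-1)^-9 = -1.
v=19: a=19^1·(≡11), b=19^2·(≡9) mod 19; (11|19)=+1, (9|19)=+1; (−1)^{1·2·9}·(+1)^2·(+1)^1 = +1.
v=13: a=13^-1·(≡6), b=13^-1·(≡12) mod 13; (6|13)=-1, (12|13)=+1; (−1)^{-1·-1·6}·(-1)^-1·(+1)^-1 = -1.
v=2: v_2(a)=11, v_2(b)=32; units ≡ 7, 3 (mod 8); ε·ε+αω+βω = 1·1+11·1+32·0 ≡ 0  ⇒  (a,b)_2 = +1.
v=3: a=3^5·(≡2), b=3^0·(≡2) mod 3; (2|3)=-1, (2|3)=-1; (−1)^{5·0·1}·(-1)^0·(-1)^5 = -1.
(-7410, -13 / ℚ) ramifies at {3, 5, 13, ∞}: a division algebra.

[3, 5, 13, inf]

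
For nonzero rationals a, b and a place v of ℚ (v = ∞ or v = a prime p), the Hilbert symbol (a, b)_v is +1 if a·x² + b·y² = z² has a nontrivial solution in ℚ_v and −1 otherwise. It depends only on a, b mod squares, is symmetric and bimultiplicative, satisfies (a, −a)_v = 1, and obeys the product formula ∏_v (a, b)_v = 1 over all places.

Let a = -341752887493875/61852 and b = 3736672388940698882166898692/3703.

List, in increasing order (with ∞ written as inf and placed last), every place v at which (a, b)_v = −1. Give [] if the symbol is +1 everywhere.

[2, 3, 7, 11, 13, 29]

Mod squares: a ≡ -1440285, b ≡ 2639. Check v ∈ {∞, 2, 3, 5, 7, 11, 13, 19, 23, 29, 43, 47}.
v=19: a=19^2·(≡14), b=19^6·(≡4) mod 19; (14|19)=-1, (4|19)=+1; (−1)^{2·6·9}·(-1)^6·(+1)^2 = +1.
v=3: a=3^3·(≡1), b=3^4·(≡2) mod 3; (1|3)=+1, (2|3)=-1; (−1)^{3·4·1}·(+1)^4·(-1)^3 = -1.
v=47: a=47^-2·(≡41), b=47^0·(≡21) mod 47; (41|47)=-1, (21|47)=+1; (−1)^{-2·0·23}·(-1)^0·(+1)^-2 = +1.
v=29: a=29^1·(≡3), b=29^3·(≡25) mod 29; (3|29)=-1, (25|29)=+1; (−1)^{1·3·14}·(-1)^3·(+1)^1 = -1.
v=∞: -1440285 < 0 and 2639 > 0  ⇒  (a,b)_∞ = +1.
v=13: a=13^2·(≡8), b=13^5·(≡2) mod 13; (8|13)=-1, (2|13)=-1; (−1)^{2·5·6}·(-1)^5·(-1)^2 = -1.
v=2: v_2(a)=-2, v_2(b)=2; units ≡ 3, 7 (mod 8); ε·ε+αω+βω = 1·1+-2·0+2·1 ≡ 1  ⇒  (a,b)_2 = -1.
v=7: a=7^-1·(≡5), b=7^-1·(≡5) mod 7; (5|7)=-1, (5|7)=-1; (−1)^{-1·-1·3}·(-1)^-1·(-1)^-1 = -1.
v=43: a=43^1·(≡32), b=43^2·(≡38) mod 43; (32|43)=-1, (38|43)=+1; (−1)^{1·2·21}·(-1)^2·(+1)^1 = +1.
v=23: a=23^0·(≡19), b=23^-2·(≡5) mod 23; (19|23)=-1, (5|23)=-1; (−1)^{0·-2·11}·(-1)^-2·(-1)^0 = +1.
v=5: a=5^3·(≡2), b=5^0·(≡4) mod 5; (2|5)=-1, (4|5)=+1; (−1)^{3·0·2}·(-1)^0·(+1)^3 = +1.
v=11: a=11^3·(≡9), b=11^4·(≡2) mod 11; (9|11)=+1, (2|11)=-1; (−1)^{3·4·5}·(+1)^4·(-1)^3 = -1.
(-1440285, 2639 / ℚ) ramifies at {2, 3, 7, 11, 13, 29}: a division algebra.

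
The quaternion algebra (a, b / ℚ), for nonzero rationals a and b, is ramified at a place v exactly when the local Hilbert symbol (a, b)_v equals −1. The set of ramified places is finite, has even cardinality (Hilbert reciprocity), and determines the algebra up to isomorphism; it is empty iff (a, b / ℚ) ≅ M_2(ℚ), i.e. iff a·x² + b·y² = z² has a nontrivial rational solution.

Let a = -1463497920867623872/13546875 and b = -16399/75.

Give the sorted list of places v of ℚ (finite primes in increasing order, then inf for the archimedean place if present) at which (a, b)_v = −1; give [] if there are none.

[2, 3, 11, 19, 23, inf]

(a, b) ≡ (-14421, -93) mod (ℚ^×)²; places V = {2, 3, 5, 7, 11, 17, 19, 23, 31, ∞}.
(a,b)_31: α=2, u≡25; β=1, v≡7 (mod 31); (25|31)=+1, (7|31)=+1; sign (−1)^0·+1^1·+1^2 = +1.
(a,b)_5: α=-6, u≡4; β=-2, v≡2 (mod 5); (4|5)=+1, (2|5)=-1; sign (−1)^0·+1^-2·-1^-6 = +1.
(a,b)_11: α=1, u≡9; β=0, v≡10 (mod 11); (9|11)=+1, (10|11)=-1; sign (−1)^0·+1^0·-1^1 = -1.
(a,b)_3: α=-1, u≡2; β=-1, v≡2 (mod 3); (2|3)=-1, (2|3)=-1; sign (−1)^1·-1^-1·-1^-1 = -1.
(a,b)_∞: sgn(-14421)=−, sgn(-93)=−, so -1.
(a,b)_7: α=2, u≡3; β=0, v≡6 (mod 7); (3|7)=-1, (6|7)=-1; sign (−1)^0·-1^0·-1^2 = +1.
(a,b)_2: α=6, β=0; u≡3, v≡3 (mod 8); ε(u)ε(v)=1·1, αω(v)=6·1, βω(u)=0·1; sum ≡ 1  ⇒  -1.
(a,b)_23: α=5, u≡10; β=2, v≡14 (mod 23); (10|23)=-1, (14|23)=-1; sign (−1)^0·-1^2·-1^5 = -1.
(a,b)_19: α=3, u≡16; β=0, v≡2 (mod 19); (16|19)=+1, (2|19)=-1; sign (−1)^0·+1^0·-1^3 = -1.
(a,b)_17: α=-2, u≡3; β=0, v≡13 (mod 17); (3|17)=-1, (13|17)=+1; sign (−1)^0·-1^0·+1^-2 = +1.
(-14421, -93 / ℚ) ramifies at {2, 3, 11, 19, 23, ∞}: a division algebra.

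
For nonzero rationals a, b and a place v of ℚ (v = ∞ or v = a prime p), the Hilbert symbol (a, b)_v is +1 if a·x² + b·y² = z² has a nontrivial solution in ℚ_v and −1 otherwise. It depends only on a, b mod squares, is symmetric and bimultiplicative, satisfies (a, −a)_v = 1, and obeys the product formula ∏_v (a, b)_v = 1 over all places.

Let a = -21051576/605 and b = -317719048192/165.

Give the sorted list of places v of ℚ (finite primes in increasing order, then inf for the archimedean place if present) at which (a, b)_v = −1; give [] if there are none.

[2, 13, 29, inf]

Mod squares: a ≡ -6630, b ≡ -1545555. Check v ∈ {∞, 2, 3, 5, 7, 11, 13, 17, 19, 29}.
v=5: a=5^-1·(≡4), b=5^-1·(≡1) mod 5; (4|5)=+1, (1|5)=+1; (−1)^{-1·-1·2}·(+1)^-1·(+1)^-1 = +1.
v=11: a=11^-2·(≡3), b=11^-1·(≡1) mod 11; (3|11)=+1, (1|11)=+1; (−1)^{-2·-1·5}·(+1)^-1·(+1)^-2 = +1.
v=7: a=7^2·(≡5), b=7^2·(≡5) mod 7; (5|7)=-1, (5|7)=-1; (−1)^{2·2·3}·(-1)^2·(-1)^2 = +1.
v=13: a=13^1·(≡12), b=13^2·(≡11) mod 13; (12|13)=+1, (11|13)=-1; (−1)^{1·2·6}·(+1)^2·(-1)^1 = -1.
v=2: v_2(a)=3, v_2(b)=12; units ≡ 5, 5 (mod 8); ε·ε+αω+βω = 0·0+3·1+12·1 ≡ 1  ⇒  (a,b)_2 = -1.
v=∞: -6630 < 0 and -1545555 < 0  ⇒  (a,b)_∞ = -1.
v=19: a=19^0·(≡17), b=19^1·(≡15) mod 19; (17|19)=+1, (15|19)=-1; (−1)^{0·1·9}·(+1)^1·(-1)^0 = +1.
v=17: a=17^1·(≡2), b=17^1·(≡4) mod 17; (2|17)=+1, (4|17)=+1; (−1)^{1·1·8}·(+1)^1·(+1)^1 = +1.
v=29: a=29^0·(≡3), b=29^1·(≡24) mod 29; (3|29)=-1, (24|29)=+1; (−1)^{0·1·14}·(-1)^1·(+1)^0 = -1.
v=3: a=3^5·(≡1), b=3^-1·(≡2) mod 3; (1|3)=+1, (2|3)=-1; (−1)^{5·-1·1}·(+1)^-1·(-1)^5 = +1.
Ram(-6630, -1545555) = {2, 13, 29, ∞}; no ℚ_2-point on the conic.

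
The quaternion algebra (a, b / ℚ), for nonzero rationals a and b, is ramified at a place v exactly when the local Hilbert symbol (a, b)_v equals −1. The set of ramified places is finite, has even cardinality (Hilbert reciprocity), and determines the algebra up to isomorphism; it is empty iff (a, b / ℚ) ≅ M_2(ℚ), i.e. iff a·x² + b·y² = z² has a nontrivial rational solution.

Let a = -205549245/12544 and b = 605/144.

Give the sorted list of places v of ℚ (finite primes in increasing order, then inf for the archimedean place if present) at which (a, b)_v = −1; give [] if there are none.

(a, b) ≡ (-2537645, 5) mod (ℚ^×)²; places V = {2, 3, 5, 7, 11, 29, 37, 43, ∞}.
(a,b)_29: α=1, u≡19; β=0, v≡4 (mod 29); (19|29)=-1, (4|29)=+1; sign (−1)^0·-1^0·+1^1 = +1.
(a,b)_43: α=1, u≡10; β=0, v≡26 (mod 43); (10|43)=+1, (26|43)=-1; sign (−1)^0·+1^0·-1^1 = -1.
(a,b)_11: α=1, u≡8; β=2, v≡5 (mod 11); (8|11)=-1, (5|11)=+1; sign (−1)^0·-1^2·+1^1 = +1.
(a,b)_5: α=1, u≡4; β=1, v≡4 (mod 5); (4|5)=+1, (4|5)=+1; sign (−1)^0·+1^1·+1^1 = +1.
(a,b)_2: α=-8, β=-4; u≡3, v≡5 (mod 8); ε(u)ε(v)=1·0, αω(v)=-8·1, βω(u)=-4·1; sum ≡ 0  ⇒  +1.
(a,b)_∞: sgn(-2537645)=−, sgn(5)=+, so +1.
(a,b)_37: α=1, u≡17; β=0, v≡6 (mod 37); (17|37)=-1, (6|37)=-1; sign (−1)^0·-1^0·-1^1 = -1.
(a,b)_3: α=4, u≡1; β=-2, v≡2 (mod 3); (1|3)=+1, (2|3)=-1; sign (−1)^0·+1^-2·-1^4 = +1.
(a,b)_7: α=-2, u≡2; β=0, v≡6 (mod 7); (2|7)=+1, (6|7)=-1; sign (−1)^0·+1^0·-1^-2 = +1.
Ram(-2537645, 5) = {37, 43}; no ℚ_37-point on the conic.

[37, 43]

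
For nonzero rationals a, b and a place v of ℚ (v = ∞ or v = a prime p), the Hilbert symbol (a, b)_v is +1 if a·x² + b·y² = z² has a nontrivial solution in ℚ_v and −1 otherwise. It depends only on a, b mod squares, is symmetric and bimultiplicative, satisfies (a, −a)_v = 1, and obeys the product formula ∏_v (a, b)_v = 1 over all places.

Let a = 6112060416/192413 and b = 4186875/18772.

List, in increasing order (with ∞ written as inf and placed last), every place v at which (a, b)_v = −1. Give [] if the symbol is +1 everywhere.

Mod squares: a ≡ 324597, b ≡ 87087. Check v ∈ {∞, 2, 3, 5, 7, 11, 13, 19, 29, 41}.
v=2: v_2(a)=10, v_2(b)=-2; units ≡ 5, 7 (mod 8); ε·ε+αω+βω = 0·1+10·0+-2·1 ≡ 0  ⇒  (a,b)_2 = +1.
v=11: a=11^2·(≡5), b=11^1·(≡6) mod 11; (5|11)=+1, (6|11)=-1; (−1)^{2·1·5}·(+1)^1·(-1)^2 = +1.
v=7: a=7^1·(≡5), b=7^1·(≡2) mod 7; (5|7)=-1, (2|7)=+1; (−1)^{1·1·3}·(-1)^1·(+1)^1 = +1.
v=19: a=19^-2·(≡6), b=19^-2·(≡12) mod 19; (6|19)=+1, (12|19)=-1; (−1)^{-2·-2·9}·(+1)^-2·(-1)^-2 = +1.
v=∞: 324597 > 0 and 87087 > 0  ⇒  (a,b)_∞ = +1.
v=41: a=41^-1·(≡33), b=41^0·(≡28) mod 41; (33|41)=+1, (28|41)=-1; (−1)^{-1·0·20}·(+1)^0·(-1)^-1 = -1.
v=29: a=29^1·(≡22), b=29^1·(≡24) mod 29; (22|29)=+1, (24|29)=+1; (−1)^{1·1·14}·(+1)^1·(+1)^1 = +1.
v=3: a=3^5·(≡1), b=3^1·(≡1) mod 3; (1|3)=+1, (1|3)=+1; (−1)^{5·1·1}·(+1)^1·(+1)^5 = -1.
v=13: a=13^-1·(≡1), b=13^-1·(≡4) mod 13; (1|13)=+1, (4|13)=+1; (−1)^{-1·-1·6}·(+1)^-1·(+1)^-1 = +1.
v=5: a=5^0·(≡2), b=5^4·(≡2) mod 5; (2|5)=-1, (2|5)=-1; (−1)^{0·4·2}·(-1)^4·(-1)^0 = +1.
Ram(324597, 87087) = {3, 41}; no ℚ_3-point on the conic.

[3, 41]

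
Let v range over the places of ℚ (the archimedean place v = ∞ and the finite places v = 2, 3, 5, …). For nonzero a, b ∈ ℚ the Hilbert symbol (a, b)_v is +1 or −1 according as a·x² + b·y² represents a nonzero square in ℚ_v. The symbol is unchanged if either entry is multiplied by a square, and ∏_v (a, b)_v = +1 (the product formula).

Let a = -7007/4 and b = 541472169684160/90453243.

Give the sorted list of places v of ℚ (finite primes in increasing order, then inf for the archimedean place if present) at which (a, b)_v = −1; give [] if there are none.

Mod squares: a ≡ -143, b ≡ 2145. Check v ∈ {∞, 2, 3, 5, 7, 11, 13, 17, 19, 29, 31}.
v=2: v_2(a)=-2, v_2(b)=6; units ≡ 1, 1 (mod 8); ε·ε+αω+βω = 0·0+-2·0+6·0 ≡ 0  ⇒  (a,b)_2 = +1.
v=19: a=19^0·(≡1), b=19^-2·(≡9) mod 19; (1|19)=+1, (9|19)=+1; (−1)^{0·-2·9}·(+1)^-2·(+1)^0 = +1.
v=3: a=3^0·(≡1), b=3^-1·(≡1) mod 3; (1|3)=+1, (1|3)=+1; (−1)^{0·-1·1}·(+1)^-1·(+1)^0 = +1.
v=5: a=5^0·(≡2), b=5^1·(≡4) mod 5; (2|5)=-1, (4|5)=+1; (−1)^{0·1·2}·(-1)^1·(+1)^0 = -1.
v=11: a=11^1·(≡3), b=11^5·(≡7) mod 11; (3|11)=+1, (7|11)=-1; (−1)^{1·5·5}·(+1)^5·(-1)^1 = +1.
v=31: a=31^0·(≡23), b=31^2·(≡3) mod 31; (23|31)=-1, (3|31)=-1; (−1)^{0·2·15}·(-1)^2·(-1)^0 = +1.
v=17: a=17^0·(≡12), b=17^-4·(≡6) mod 17; (12|17)=-1, (6|17)=-1; (−1)^{0·-4·8}·(-1)^-4·(-1)^0 = +1.
v=∞: -143 < 0 and 2145 > 0  ⇒  (a,b)_∞ = +1.
v=13: a=13^1·(≡5), b=13^1·(≡12) mod 13; (5|13)=-1, (12|13)=+1; (−1)^{1·1·6}·(-1)^1·(+1)^1 = -1.
v=29: a=29^0·(≡10), b=29^2·(≡9) mod 29; (10|29)=-1, (9|29)=+1; (−1)^{0·2·14}·(-1)^2·(+1)^0 = +1.
v=7: a=7^2·(≡1), b=7^0·(≡6) mod 7; (1|7)=+1, (6|7)=-1; (−1)^{2·0·3}·(+1)^0·(-1)^2 = +1.
Ram(-143, 2145) = {5, 13}; no ℚ_5-point on the conic.

[5, 13]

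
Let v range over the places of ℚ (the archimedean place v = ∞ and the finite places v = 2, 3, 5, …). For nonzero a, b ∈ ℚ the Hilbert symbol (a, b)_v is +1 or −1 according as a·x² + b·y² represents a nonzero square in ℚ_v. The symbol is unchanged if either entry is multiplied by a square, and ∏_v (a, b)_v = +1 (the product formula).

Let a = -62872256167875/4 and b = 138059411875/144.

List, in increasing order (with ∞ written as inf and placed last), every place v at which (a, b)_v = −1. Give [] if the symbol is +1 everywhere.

[7, 11, 17, 29]

(a, b) ≡ (-4365515, 3451) mod (ℚ^×)²; places V = {2, 3, 5, 7, 11, 17, 23, 29, ∞}.
(a,b)_5: α=3, u≡3; β=4, v≡1 (mod 5); (3|5)=-1, (1|5)=+1; sign (−1)^0·-1^4·+1^3 = +1.
(a,b)_17: α=1, u≡11; β=1, v≡2 (mod 17); (11|17)=-1, (2|17)=+1; sign (−1)^0·-1^1·+1^1 = -1.
(a,b)_29: α=1, u≡16; β=1, v≡2 (mod 29); (16|29)=+1, (2|29)=-1; sign (−1)^0·+1^1·-1^1 = -1.
(a,b)_2: α=-2, β=-4; u≡5, v≡3 (mod 8); ε(u)ε(v)=0·1, αω(v)=-2·1, βω(u)=-4·1; sum ≡ 0  ⇒  +1.
(a,b)_23: α=3, u≡10; β=2, v≡4 (mod 23); (10|23)=-1, (4|23)=+1; sign (−1)^0·-1^2·+1^3 = +1.
(a,b)_∞: sgn(-4365515)=−, sgn(3451)=+, so +1.
(a,b)_11: α=3, u≡5; β=2, v≡6 (mod 11); (5|11)=+1, (6|11)=-1; sign (−1)^0·+1^2·-1^3 = -1.
(a,b)_7: α=1, u≡5; β=1, v≡5 (mod 7); (5|7)=-1, (5|7)=-1; sign (−1)^1·-1^1·-1^1 = -1.
(a,b)_3: α=2, u≡1; β=-2, v≡1 (mod 3); (1|3)=+1, (1|3)=+1; sign (−1)^0·+1^-2·+1^2 = +1.
(-4365515, 3451 / ℚ) ramifies at {7, 11, 17, 29}: a division algebra.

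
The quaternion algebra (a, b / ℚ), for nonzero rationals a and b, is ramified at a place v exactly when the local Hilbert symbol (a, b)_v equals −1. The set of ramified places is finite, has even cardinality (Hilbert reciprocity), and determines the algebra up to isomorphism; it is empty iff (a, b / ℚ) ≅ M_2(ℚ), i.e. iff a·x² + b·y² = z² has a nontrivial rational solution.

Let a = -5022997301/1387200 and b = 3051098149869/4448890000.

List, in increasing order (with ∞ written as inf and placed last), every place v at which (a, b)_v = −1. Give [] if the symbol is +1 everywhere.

(a, b) ≡ (-581343, 1309) mod (ℚ^×)²; places V = {2, 3, 5, 7, 11, 17, 19, 23, 29, 31, 47, ∞}.
(a,b)_∞: sgn(-581343)=−, sgn(1309)=+, so +1.
(a,b)_7: α=3, u≡5; β=3, v≡3 (mod 7); (5|7)=-1, (3|7)=-1; sign (−1)^1·-1^3·-1^3 = -1.
(a,b)_5: α=-2, u≡3; β=-4, v≡1 (mod 5); (3|5)=-1, (1|5)=+1; sign (−1)^0·-1^-4·+1^-2 = +1.
(a,b)_47: α=1, u≡41; β=0, v≡26 (mod 47); (41|47)=-1, (26|47)=-1; sign (−1)^0·-1^0·-1^1 = -1.
(a,b)_11: α=0, u≡8; β=5, v≡3 (mod 11); (8|11)=-1, (3|11)=+1; sign (−1)^0·-1^5·+1^0 = -1.
(a,b)_31: α=1, u≡2; β=0, v≡7 (mod 31); (2|31)=+1, (7|31)=+1; sign (−1)^0·+1^0·+1^1 = +1.
(a,b)_23: α=2, u≡5; β=-2, v≡21 (mod 23); (5|23)=-1, (21|23)=-1; sign (−1)^0·-1^-2·-1^2 = +1.
(a,b)_19: α=1, u≡2; β=2, v≡9 (mod 19); (2|19)=-1, (9|19)=+1; sign (−1)^0·-1^2·+1^1 = +1.
(a,b)_17: α=-2, u≡10; β=1, v≡2 (mod 17); (10|17)=-1, (2|17)=+1; sign (−1)^0·-1^1·+1^-2 = -1.
(a,b)_29: α=0, u≡28; β=-2, v≡5 (mod 29); (28|29)=+1, (5|29)=+1; sign (−1)^0·+1^-2·+1^0 = +1.
(a,b)_3: α=-1, u≡1; β=2, v≡1 (mod 3); (1|3)=+1, (1|3)=+1; sign (−1)^0·+1^2·+1^-1 = +1.
(a,b)_2: α=-6, β=-4; u≡1, v≡5 (mod 8); ε(u)ε(v)=0·0, αω(v)=-6·1, βω(u)=-4·0; sum ≡ 0  ⇒  +1.
(-581343, 1309 / ℚ) ramifies at {7, 11, 17, 47}: a division algebra.

[7, 11, 17, 47]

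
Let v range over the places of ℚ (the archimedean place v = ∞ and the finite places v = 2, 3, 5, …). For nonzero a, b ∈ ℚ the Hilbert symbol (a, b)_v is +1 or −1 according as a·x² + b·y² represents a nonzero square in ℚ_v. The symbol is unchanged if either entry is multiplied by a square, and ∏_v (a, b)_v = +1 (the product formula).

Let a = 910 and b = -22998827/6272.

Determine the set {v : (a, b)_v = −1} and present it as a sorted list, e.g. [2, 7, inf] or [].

Mod squares: a ≡ 910, b ≡ -54694. Check v ∈ {∞, 2, 5, 7, 13, 23, 29, 41}.
v=41: a=41^0·(≡8), b=41^1·(≡26) mod 41; (8|41)=+1, (26|41)=-1; (−1)^{0·1·20}·(+1)^1·(-1)^0 = +1.
v=∞: 910 > 0 and -54694 < 0  ⇒  (a,b)_∞ = +1.
v=13: a=13^1·(≡5), b=13^0·(≡1) mod 13; (5|13)=-1, (1|13)=+1; (−1)^{1·0·6}·(-1)^0·(+1)^1 = +1.
v=5: a=5^1·(≡2), b=5^0·(≡4) mod 5; (2|5)=-1, (4|5)=+1; (−1)^{1·0·2}·(-1)^0·(+1)^1 = +1.
v=29: a=29^0·(≡11), b=29^3·(≡9) mod 29; (11|29)=-1, (9|29)=+1; (−1)^{0·3·14}·(-1)^3·(+1)^0 = -1.
v=7: a=7^1·(≡4), b=7^-2·(≡1) mod 7; (4|7)=+1, (1|7)=+1; (−1)^{1·-2·3}·(+1)^-2·(+1)^1 = +1.
v=23: a=23^0·(≡13), b=23^1·(≡10) mod 23; (13|23)=+1, (10|23)=-1; (−1)^{0·1·11}·(+1)^1·(-1)^0 = +1.
v=2: v_2(a)=1, v_2(b)=-7; units ≡ 7, 5 (mod 8); ε·ε+αω+βω = 1·0+1·1+-7·0 ≡ 1  ⇒  (a,b)_2 = -1.
(910, -54694 / ℚ) ramifies at {2, 29}: a division algebra.

[2, 29]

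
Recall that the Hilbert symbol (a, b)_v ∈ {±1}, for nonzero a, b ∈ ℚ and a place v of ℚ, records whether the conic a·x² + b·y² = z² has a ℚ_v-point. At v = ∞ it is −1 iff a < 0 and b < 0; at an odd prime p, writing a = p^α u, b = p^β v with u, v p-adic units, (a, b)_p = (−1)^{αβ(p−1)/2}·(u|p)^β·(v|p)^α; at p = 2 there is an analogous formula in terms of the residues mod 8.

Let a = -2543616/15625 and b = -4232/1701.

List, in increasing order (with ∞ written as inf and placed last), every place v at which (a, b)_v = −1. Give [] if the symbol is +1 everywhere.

[3, inf]

(a, b) ≡ (-69, -42) mod (ℚ^×)²; places V = {2, 3, 5, 7, 23, ∞}.
(a,b)_3: α=3, u≡1; β=-5, v≡1 (mod 3); (1|3)=+1, (1|3)=+1; sign (−1)^1·+1^-5·+1^3 = -1.
(a,b)_2: α=12, β=3; u≡3, v≡3 (mod 8); ε(u)ε(v)=1·1, αω(v)=12·1, βω(u)=3·1; sum ≡ 0  ⇒  +1.
(a,b)_7: α=0, u≡2; β=-1, v≡2 (mod 7); (2|7)=+1, (2|7)=+1; sign (−1)^0·+1^-1·+1^0 = +1.
(a,b)_∞: sgn(-69)=−, sgn(-42)=−, so -1.
(a,b)_23: α=1, u≡22; β=2, v≡8 (mod 23); (22|23)=-1, (8|23)=+1; sign (−1)^0·-1^2·+1^1 = +1.
(a,b)_5: α=-6, u≡4; β=0, v≡3 (mod 5); (4|5)=+1, (3|5)=-1; sign (−1)^0·+1^0·-1^-6 = +1.
|Ram(-69, -42)| = 2, even; anisotropic at {3, ∞}.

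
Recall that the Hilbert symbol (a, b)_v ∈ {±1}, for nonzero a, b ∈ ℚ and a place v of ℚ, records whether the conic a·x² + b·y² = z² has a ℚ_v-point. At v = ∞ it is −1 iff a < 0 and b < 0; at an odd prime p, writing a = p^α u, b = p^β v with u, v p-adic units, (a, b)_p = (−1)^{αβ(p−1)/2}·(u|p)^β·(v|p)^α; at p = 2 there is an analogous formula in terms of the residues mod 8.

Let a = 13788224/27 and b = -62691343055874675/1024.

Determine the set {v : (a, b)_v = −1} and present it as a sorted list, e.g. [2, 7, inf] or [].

(a, b) ≡ (646323, -667) mod (ℚ^×)²; places V = {2, 3, 5, 17, 19, 23, 29, ∞}.
(a,b)_29: α=1, u≡14; β=3, v≡23 (mod 29); (14|29)=-1, (23|29)=+1; sign (−1)^0·-1^3·+1^1 = -1.
(a,b)_19: α=1, u≡6; β=2, v≡5 (mod 19); (6|19)=+1, (5|19)=+1; sign (−1)^0·+1^2·+1^1 = +1.
(a,b)_5: α=0, u≡2; β=2, v≡2 (mod 5); (2|5)=-1, (2|5)=-1; sign (−1)^0·-1^2·-1^0 = +1.
(a,b)_∞: sgn(646323)=+, sgn(-667)=−, so +1.
(a,b)_23: α=1, u≡4; β=3, v≡5 (mod 23); (4|23)=+1, (5|23)=-1; sign (−1)^1·+1^3·-1^1 = +1.
(a,b)_2: α=6, β=-10; u≡3, v≡5 (mod 8); ε(u)ε(v)=1·0, αω(v)=6·1, βω(u)=-10·1; sum ≡ 0  ⇒  +1.
(a,b)_17: α=1, u≡7; β=2, v≡8 (mod 17); (7|17)=-1, (8|17)=+1; sign (−1)^0·-1^2·+1^1 = +1.
(a,b)_3: α=-3, u≡2; β=4, v≡2 (mod 3); (2|3)=-1, (2|3)=-1; sign (−1)^0·-1^4·-1^-3 = -1.
Ram(646323, -667) = {3, 29}; no ℚ_3-point on the conic.

[3, 29]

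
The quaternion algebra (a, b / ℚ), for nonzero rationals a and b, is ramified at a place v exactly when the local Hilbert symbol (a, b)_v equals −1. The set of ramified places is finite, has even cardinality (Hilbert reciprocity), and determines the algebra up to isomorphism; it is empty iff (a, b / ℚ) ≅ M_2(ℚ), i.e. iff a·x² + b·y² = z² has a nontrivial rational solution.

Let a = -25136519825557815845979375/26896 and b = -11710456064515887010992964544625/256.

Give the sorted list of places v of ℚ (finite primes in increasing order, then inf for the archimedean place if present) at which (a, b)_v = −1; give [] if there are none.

[5, inf]

Mod squares: a ≡ -527, b ≡ -5865. Check v ∈ {∞, 2, 3, 5, 7, 11, 17, 23, 31, 41}.
v=11: a=11^0·(≡5), b=11^2·(≡4) mod 11; (5|11)=+1, (4|11)=+1; (−1)^{0·2·5}·(+1)^2·(+1)^0 = +1.
v=41: a=41^-2·(≡11), b=41^0·(≡37) mod 41; (11|41)=-1, (37|41)=+1; (−1)^{-2·0·20}·(-1)^0·(+1)^-2 = +1.
v=7: a=7^10·(≡5), b=7^10·(≡1) mod 7; (5|7)=-1, (1|7)=+1; (−1)^{10·10·3}·(-1)^10·(+1)^10 = +1.
v=31: a=31^3·(≡2), b=31^4·(≡8) mod 31; (2|31)=+1, (8|31)=+1; (−1)^{3·4·15}·(+1)^4·(+1)^3 = +1.
v=5: a=5^4·(≡3), b=5^3·(≡3) mod 5; (3|5)=-1, (3|5)=-1; (−1)^{4·3·2}·(-1)^3·(-1)^4 = -1.
v=23: a=23^2·(≡3), b=23^3·(≡19) mod 23; (3|23)=+1, (19|23)=-1; (−1)^{2·3·11}·(+1)^3·(-1)^2 = +1.
v=17: a=17^1·(≡3), b=17^1·(≡10) mod 17; (3|17)=-1, (10|17)=-1; (−1)^{1·1·8}·(-1)^1·(-1)^1 = +1.
v=3: a=3^12·(≡1), b=3^15·(≡1) mod 3; (1|3)=+1, (1|3)=+1; (−1)^{12·15·1}·(+1)^15·(+1)^12 = +1.
v=2: v_2(a)=-4, v_2(b)=-8; units ≡ 1, 7 (mod 8); ε·ε+αω+βω = 0·1+-4·0+-8·0 ≡ 0  ⇒  (a,b)_2 = +1.
v=∞: -527 < 0 and -5865 < 0  ⇒  (a,b)_∞ = -1.
(-527, -5865 / ℚ) ramifies at {5, ∞}: a division algebra.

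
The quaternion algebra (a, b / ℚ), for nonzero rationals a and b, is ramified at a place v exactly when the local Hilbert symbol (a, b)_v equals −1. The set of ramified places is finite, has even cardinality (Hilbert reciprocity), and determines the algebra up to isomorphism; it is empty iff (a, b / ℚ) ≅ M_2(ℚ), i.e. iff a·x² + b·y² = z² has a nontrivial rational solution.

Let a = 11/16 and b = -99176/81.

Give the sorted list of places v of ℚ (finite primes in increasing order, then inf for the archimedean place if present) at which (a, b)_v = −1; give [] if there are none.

Mod squares: a ≡ 11, b ≡ -506. Check v ∈ {∞, 2, 3, 7, 11, 23}.
v=11: a=11^1·(≡9), b=11^1·(≡1) mod 11; (9|11)=+1, (1|11)=+1; (−1)^{1·1·5}·(+1)^1·(+1)^1 = -1.
v=7: a=7^0·(≡2), b=7^2·(≡5) mod 7; (2|7)=+1, (5|7)=-1; (−1)^{0·2·3}·(+1)^2·(-1)^0 = +1.
v=3: a=3^0·(≡2), b=3^-4·(≡1) mod 3; (2|3)=-1, (1|3)=+1; (−1)^{0·-4·1}·(-1)^-4·(+1)^0 = +1.
v=2: v_2(a)=-4, v_2(b)=3; units ≡ 3, 3 (mod 8); ε·ε+αω+βω = 1·1+-4·1+3·1 ≡ 0  ⇒  (a,b)_2 = +1.
v=23: a=23^0·(≡5), b=23^1·(≡1) mod 23; (5|23)=-1, (1|23)=+1; (−1)^{0·1·11}·(-1)^1·(+1)^0 = -1.
v=∞: 11 > 0 and -506 < 0  ⇒  (a,b)_∞ = +1.
Ram(11, -506) = {11, 23}; no ℚ_11-point on the conic.

[11, 23]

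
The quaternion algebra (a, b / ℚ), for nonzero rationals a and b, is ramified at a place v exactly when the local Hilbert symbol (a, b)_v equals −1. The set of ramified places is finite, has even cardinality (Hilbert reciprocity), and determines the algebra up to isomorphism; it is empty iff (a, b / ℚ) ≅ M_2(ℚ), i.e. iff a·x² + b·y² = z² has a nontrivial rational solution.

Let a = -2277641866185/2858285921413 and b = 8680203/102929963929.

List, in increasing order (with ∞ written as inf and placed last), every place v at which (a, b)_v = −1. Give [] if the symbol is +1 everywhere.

[2, 5, 7, 17]

Mod squares: a ≡ -23205, b ≡ 3. Check v ∈ {∞, 2, 3, 5, 7, 13, 17, 19, 23, 29, 37}.
v=5: a=5^1·(≡1), b=5^0·(≡2) mod 5; (1|5)=+1, (2|5)=-1; (−1)^{1·0·2}·(+1)^0·(-1)^1 = -1.
v=29: a=29^-2·(≡25), b=29^-2·(≡11) mod 29; (25|29)=+1, (11|29)=-1; (−1)^{-2·-2·14}·(+1)^-2·(-1)^-2 = +1.
v=17: a=17^1·(≡11), b=17^0·(≡6) mod 17; (11|17)=-1, (6|17)=-1; (−1)^{1·0·8}·(-1)^0·(-1)^1 = -1.
v=7: a=7^5·(≡3), b=7^2·(≡6) mod 7; (3|7)=-1, (6|7)=-1; (−1)^{5·2·3}·(-1)^2·(-1)^5 = -1.
v=2: v_2(a)=0, v_2(b)=0; units ≡ 3, 3 (mod 8); ε·ε+αω+βω = 1·1+0·1+0·1 ≡ 1  ⇒  (a,b)_2 = -1.
v=23: a=23^-2·(≡2), b=23^-2·(≡12) mod 23; (2|23)=+1, (12|23)=+1; (−1)^{-2·-2·11}·(+1)^-2·(+1)^-2 = +1.
v=3: a=3^13·(≡2), b=3^11·(≡1) mod 3; (2|3)=-1, (1|3)=+1; (−1)^{13·11·1}·(-1)^11·(+1)^13 = +1.
v=37: a=37^-2·(≡14), b=37^-2·(≡16) mod 37; (14|37)=-1, (16|37)=+1; (−1)^{-2·-2·18}·(-1)^-2·(+1)^-2 = +1.
v=13: a=13^-1·(≡1), b=13^-2·(≡1) mod 13; (1|13)=+1, (1|13)=+1; (−1)^{-1·-2·6}·(+1)^-2·(+1)^-1 = +1.
v=19: a=19^-2·(≡15), b=19^0·(≡10) mod 19; (15|19)=-1, (10|19)=-1; (−1)^{-2·0·9}·(-1)^0·(-1)^-2 = +1.
v=∞: -23205 < 0 and 3 > 0  ⇒  (a,b)_∞ = +1.
(-23205, 3 / ℚ) ramifies at {2, 5, 7, 17}: a division algebra.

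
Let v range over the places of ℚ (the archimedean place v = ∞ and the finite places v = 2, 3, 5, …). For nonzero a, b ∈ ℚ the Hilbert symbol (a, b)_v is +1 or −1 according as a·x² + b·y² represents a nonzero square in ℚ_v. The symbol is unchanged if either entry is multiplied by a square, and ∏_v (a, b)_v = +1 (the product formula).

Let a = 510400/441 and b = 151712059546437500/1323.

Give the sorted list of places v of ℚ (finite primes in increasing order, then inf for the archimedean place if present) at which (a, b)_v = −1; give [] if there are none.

[37, 43]

Mod squares: a ≡ 319, b ≡ 71561589. Check v ∈ {∞, 2, 3, 5, 7, 11, 29, 37, 43, 47}.
v=11: a=11^1·(≡2), b=11^3·(≡5) mod 11; (2|11)=-1, (5|11)=+1; (−1)^{1·3·5}·(-1)^3·(+1)^1 = +1.
v=37: a=37^0·(≡5), b=37^1·(≡21) mod 37; (5|37)=-1, (21|37)=+1; (−1)^{0·1·18}·(-1)^1·(+1)^0 = -1.
v=7: a=7^-2·(≡1), b=7^-2·(≡2) mod 7; (1|7)=+1, (2|7)=+1; (−1)^{-2·-2·3}·(+1)^-2·(+1)^-2 = +1.
v=43: a=43^0·(≡3), b=43^1·(≡2) mod 43; (3|43)=-1, (2|43)=-1; (−1)^{0·1·21}·(-1)^1·(-1)^0 = -1.
v=3: a=3^-2·(≡1), b=3^-3·(≡2) mod 3; (1|3)=+1, (2|3)=-1; (−1)^{-2·-3·1}·(+1)^-3·(-1)^-2 = +1.
v=29: a=29^1·(≡14), b=29^3·(≡2) mod 29; (14|29)=-1, (2|29)=-1; (−1)^{1·3·14}·(-1)^3·(-1)^1 = +1.
v=47: a=47^0·(≡25), b=47^1·(≡11) mod 47; (25|47)=+1, (11|47)=-1; (−1)^{0·1·23}·(+1)^1·(-1)^0 = +1.
v=2: v_2(a)=6, v_2(b)=2; units ≡ 7, 5 (mod 8); ε·ε+αω+βω = 1·0+6·1+2·0 ≡ 0  ⇒  (a,b)_2 = +1.
v=5: a=5^2·(≡1), b=5^6·(≡4) mod 5; (1|5)=+1, (4|5)=+1; (−1)^{2·6·2}·(+1)^6·(+1)^2 = +1.
v=∞: 319 > 0 and 71561589 > 0  ⇒  (a,b)_∞ = +1.
(319, 71561589 / ℚ) ramifies at {37, 43}: a division algebra.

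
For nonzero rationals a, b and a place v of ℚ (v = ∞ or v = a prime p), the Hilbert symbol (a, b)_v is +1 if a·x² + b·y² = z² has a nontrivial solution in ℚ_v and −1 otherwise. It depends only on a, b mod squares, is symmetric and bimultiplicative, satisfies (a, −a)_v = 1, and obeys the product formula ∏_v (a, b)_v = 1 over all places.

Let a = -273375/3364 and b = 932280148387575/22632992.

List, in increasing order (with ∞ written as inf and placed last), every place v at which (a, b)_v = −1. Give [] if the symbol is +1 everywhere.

(a, b) ≡ (-15, 494) mod (ℚ^×)²; places V = {2, 3, 5, 13, 19, 29, 41, ∞}.
(a,b)_29: α=-2, u≡2; β=-4, v≡24 (mod 29); (2|29)=-1, (24|29)=+1; sign (−1)^0·-1^-4·+1^-2 = +1.
(a,b)_2: α=-2, β=-5; u≡1, v≡7 (mod 8); ε(u)ε(v)=0·1, αω(v)=-2·0, βω(u)=-5·0; sum ≡ 0  ⇒  +1.
(a,b)_19: α=0, u≡16; β=1, v≡11 (mod 19); (16|19)=+1, (11|19)=+1; sign (−1)^0·+1^1·+1^0 = +1.
(a,b)_3: α=7, u≡1; β=12, v≡2 (mod 3); (1|3)=+1, (2|3)=-1; sign (−1)^0·+1^12·-1^7 = -1.
(a,b)_41: α=0, u≡27; β=2, v≡10 (mod 41); (27|41)=-1, (10|41)=+1; sign (−1)^0·-1^2·+1^0 = +1.
(a,b)_13: α=0, u≡8; β=3, v≡3 (mod 13); (8|13)=-1, (3|13)=+1; sign (−1)^0·-1^3·+1^0 = -1.
(a,b)_5: α=3, u≡2; β=2, v≡4 (mod 5); (2|5)=-1, (4|5)=+1; sign (−1)^0·-1^2·+1^3 = +1.
(a,b)_∞: sgn(-15)=−, sgn(494)=+, so +1.
Ram(-15, 494) = {3, 13}; no ℚ_3-point on the conic.

[3, 13]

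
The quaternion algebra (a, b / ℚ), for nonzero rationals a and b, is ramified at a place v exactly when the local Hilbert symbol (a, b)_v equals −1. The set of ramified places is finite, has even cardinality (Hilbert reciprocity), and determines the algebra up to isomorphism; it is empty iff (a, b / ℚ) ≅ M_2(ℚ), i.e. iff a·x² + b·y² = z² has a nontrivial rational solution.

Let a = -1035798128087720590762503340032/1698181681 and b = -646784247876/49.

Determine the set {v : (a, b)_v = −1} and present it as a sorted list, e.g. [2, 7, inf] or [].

[2, 3, 19, 31, 37, inf]

(a, b) ≡ (-2418, -466089) mod (ℚ^×)²; places V = {2, 3, 7, 13, 17, 19, 29, 31, 37, ∞}.
(a,b)_13: α=3, u≡12; β=1, v≡9 (mod 13); (12|13)=+1, (9|13)=+1; sign (−1)^0·+1^1·+1^3 = +1.
(a,b)_31: α=5, u≡15; β=2, v≡27 (mod 31); (15|31)=-1, (27|31)=-1; sign (−1)^0·-1^2·-1^5 = -1.
(a,b)_3: α=3, u≡1; β=1, v≡1 (mod 3); (1|3)=+1, (1|3)=+1; sign (−1)^1·+1^1·+1^3 = -1.
(a,b)_∞: sgn(-2418)=−, sgn(-466089)=−, so -1.
(a,b)_17: α=2, u≡4; β=1, v≡1 (mod 17); (4|17)=+1, (1|17)=+1; sign (−1)^0·+1^1·+1^2 = +1.
(a,b)_19: α=6, u≡18; β=3, v≡11 (mod 19); (18|19)=-1, (11|19)=+1; sign (−1)^0·-1^3·+1^6 = -1.
(a,b)_37: α=2, u≡29; β=1, v≡23 (mod 37); (29|37)=-1, (23|37)=-1; sign (−1)^0·-1^1·-1^2 = -1.
(a,b)_29: α=-4, u≡21; β=0, v≡7 (mod 29); (21|29)=-1, (7|29)=+1; sign (−1)^0·-1^0·+1^-4 = +1.
(a,b)_7: α=-4, u≡2; β=-2, v≡3 (mod 7); (2|7)=+1, (3|7)=-1; sign (−1)^0·+1^-2·-1^-4 = +1.
(a,b)_2: α=15, β=2; u≡7, v≡7 (mod 8); ε(u)ε(v)=1·1, αω(v)=15·0, βω(u)=2·0; sum ≡ 1  ⇒  -1.
(-2418, -466089 / ℚ) ramifies at {2, 3, 19, 31, 37, ∞}: a division algebra.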